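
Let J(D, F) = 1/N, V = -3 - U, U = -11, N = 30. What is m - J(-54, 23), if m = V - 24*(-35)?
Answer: 25439/30 ≈ 847.97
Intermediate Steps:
V = 8 (V = -3 - 1*(-11) = -3 + 11 = 8)
m = 848 (m = 8 - 24*(-35) = 8 + 840 = 848)
J(D, F) = 1/30
m - J(-54, 23) = 848 - 1*1/30 = 848 - 1/30 = 25439/30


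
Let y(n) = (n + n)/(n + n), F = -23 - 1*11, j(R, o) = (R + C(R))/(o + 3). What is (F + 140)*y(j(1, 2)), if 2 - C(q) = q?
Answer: 106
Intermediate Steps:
C(q) = 2 - q
j(R, o) = 2/(3 + o) (j(R, o) = (R + (2 - R))/(o + 3) = 2/(3 + o))
F = -34 (F = -23 - 11 = -34)
y(n) = 1 (y(n) = (2*n)/((2*n)) = (2*n)*(1/(2*n)) = 1)
(F + 140)*y(j(1, 2)) = (-34 + 140)*1 = 106*1 = 106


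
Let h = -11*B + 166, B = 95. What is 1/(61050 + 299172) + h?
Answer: -316635137/360222 ≈ -879.00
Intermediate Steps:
h = -879 (h = -11*95 + 166 = -1045 + 166 = -879)
1/(61050 + 299172) + h = 1/(61050 + 299172) - 879 = 1/360222 - 879 = -316635137/360222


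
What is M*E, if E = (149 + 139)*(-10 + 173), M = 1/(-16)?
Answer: -2934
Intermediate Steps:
M = -1/16 ≈ -0.062500
E = 46944 (E = 288*163 = 46944)
M*E = -1/16*46944 = -2934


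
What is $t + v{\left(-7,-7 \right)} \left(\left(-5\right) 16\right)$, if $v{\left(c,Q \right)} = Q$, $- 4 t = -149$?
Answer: $\frac{2389}{4} \approx 597.25$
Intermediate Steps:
$t = \frac{149}{4}$ ($t = \left(- \frac{1}{4}\right) \left(-149\right) = \frac{149}{4} \approx 37.25$)
$t + v{\left(-7,-7 \right)} \left(\left(-5\right) 16\right) = \frac{149}{4} - 7 \left(\left(-5\right) 16\right) = \frac{149}{4} - -560 = \frac{149}{4} + 560 = \frac{2389}{4}$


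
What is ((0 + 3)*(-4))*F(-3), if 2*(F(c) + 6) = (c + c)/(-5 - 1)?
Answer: 66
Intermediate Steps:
F(c) = -6 - c/6 (F(c) = -6 + ((c + c)/(-5 - 1))/2 = -6 + ((2*c)/(-6))/2 = -6 + ((2*c)*(-1/6))/2 = -6 + (-c/3)/2 = -6 - c/6)
((0 + 3)*(-4))*F(-3) = ((0 + 3)*(-4))*(-6 - 1/6*(-3)) = (3*(-4))*(-6 + 1/2) = -12*(-11/2) = 66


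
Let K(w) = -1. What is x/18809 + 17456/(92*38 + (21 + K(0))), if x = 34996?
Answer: 112843960/16533111 ≈ 6.8253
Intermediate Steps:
x/18809 + 17456/(92*38 + (21 + K(0))) = 34996/18809 + 17456/(92*38 + (21 - 1)) = 34996*(1/18809) + 17456/(3496 + 20) = 34996/18809 + 17456/3516 = 34996/18809 + 17456*(1/3516) = 34996/18809 + 4364/879 = 112843960/16533111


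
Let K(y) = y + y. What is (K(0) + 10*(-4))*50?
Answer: -2000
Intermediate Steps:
K(y) = 2*y
(K(0) + 10*(-4))*50 = (2*0 + 10*(-4))*50 = (0 - 40)*50 = -40*50 = -2000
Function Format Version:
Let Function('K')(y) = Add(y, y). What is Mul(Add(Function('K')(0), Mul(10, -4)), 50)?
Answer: -2000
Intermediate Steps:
Function('K')(y) = Mul(2, y)
Mul(Add(Function('K')(0), Mul(10, -4)), 50) = Mul(Add(Mul(2, 0), Mul(10, -4)), 50) = Mul(Add(0, -40), 50) = Mul(-40, 50) = -2000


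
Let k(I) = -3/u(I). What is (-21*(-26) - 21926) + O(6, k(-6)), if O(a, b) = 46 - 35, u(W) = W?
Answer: -21369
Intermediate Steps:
k(I) = -3/I
O(a, b) = 11
(-21*(-26) - 21926) + O(6, k(-6)) = (-21*(-26) - 21926) + 11 = (546 - 21926) + 11 = -21380 + 11 = -21369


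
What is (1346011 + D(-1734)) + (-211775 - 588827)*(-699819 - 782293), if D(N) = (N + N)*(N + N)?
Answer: 1186595204459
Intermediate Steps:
D(N) = 4*N**2 (D(N) = (2*N)*(2*N) = 4*N**2)
(1346011 + D(-1734)) + (-211775 - 588827)*(-699819 - 782293) = (1346011 + 4*(-1734)**2) + (-211775 - 588827)*(-699819 - 782293) = (1346011 + 4*3006756) - 800602*(-1482112) = (1346011 + 12027024) + 1186581831424 = 13373035 + 1186581831424 = 1186595204459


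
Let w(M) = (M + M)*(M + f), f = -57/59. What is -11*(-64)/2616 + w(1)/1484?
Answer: 1926559/7157703 ≈ 0.26916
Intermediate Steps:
f = -57/59 (f = -57*1/59 = -57/59 ≈ -0.96610)
w(M) = 2*M*(-57/59 + M) (w(M) = (M + M)*(M - 57/59) = (2*M)*(-57/59 + M) = 2*M*(-57/59 + M))
-11*(-64)/2616 + w(1)/1484 = -11*(-64)/2616 + ((2/59)*1*(-57 + 59*1))/1484 = 704*(1/2616) + ((2/59)*1*(-57 + 59))*(1/1484) = 88/327 + ((2/59)*1*2)*(1/1484) = 88/327 + (4/59)*(1/1484) = 88/327 + 1/21889 = 1926559/7157703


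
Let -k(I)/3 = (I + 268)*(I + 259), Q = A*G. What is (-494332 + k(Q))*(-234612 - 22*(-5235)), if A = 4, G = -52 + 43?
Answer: 77582356680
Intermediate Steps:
G = -9
Q = -36 (Q = 4*(-9) = -36)
k(I) = -3*(259 + I)*(268 + I) (k(I) = -3*(I + 268)*(I + 259) = -3*(268 + I)*(259 + I) = -3*(259 + I)*(268 + I))
(-494332 + k(Q))*(-234612 - 22*(-5235)) = (-494332 + (-208236 - 1581*(-36) - 3*(-36)**2))*(-234612 - 22*(-5235)) = (-494332 + (-208236 + 56916 - 3*1296))*(-234612 + 115170) = (-494332 + (-208236 + 56916 - 3888))*(-119442) = (-494332 - 155208)*(-119442) = -649540*(-119442) = 77582356680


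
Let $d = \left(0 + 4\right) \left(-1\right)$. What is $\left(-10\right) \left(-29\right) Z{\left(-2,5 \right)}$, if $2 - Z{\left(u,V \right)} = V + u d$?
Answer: $-3190$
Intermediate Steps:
$d = -4$ ($d = 4 \left(-1\right) = -4$)
$Z{\left(u,V \right)} = 2 - V + 4 u$ ($Z{\left(u,V \right)} = 2 - \left(V + u \left(-4\right)\right) = 2 - \left(V - 4 u\right) = 2 - V + 4 u$)
$\left(-10\right) \left(-29\right) Z{\left(-2,5 \right)} = \left(-10\right) \left(-29\right) \left(2 - 5 + 4 \left(-2\right)\right) = 290 \left(2 - 5 - 8\right) = 290 \left(-11\right) = -3190$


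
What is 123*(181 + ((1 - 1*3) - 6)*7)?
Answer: 15375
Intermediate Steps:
123*(181 + ((1 - 1*3) - 6)*7) = 123*(181 + ((1 - 3) - 6)*7) = 123*(181 + (-2 - 6)*7) = 123*(181 - 8*7) = 123*(181 - 56) = 123*125 = 15375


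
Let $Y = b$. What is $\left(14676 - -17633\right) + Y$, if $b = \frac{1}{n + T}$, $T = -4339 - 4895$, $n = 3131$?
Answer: $\frac{197181826}{6103} \approx 32309.0$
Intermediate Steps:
$T = -9234$ ($T = -4339 - 4895 = -9234$)
$b = - \frac{1}{6103}$ ($b = \frac{1}{3131 - 9234} = \frac{1}{-6103} = - \frac{1}{6103} \approx -0.00016385$)
$Y = - \frac{1}{6103} \approx -0.00016385$
$\left(14676 - -17633\right) + Y = \left(14676 - -17633\right) - \frac{1}{6103} = \left(14676 + 17633\right) - \frac{1}{6103} = 32309 - \frac{1}{6103} = \frac{197181826}{6103}$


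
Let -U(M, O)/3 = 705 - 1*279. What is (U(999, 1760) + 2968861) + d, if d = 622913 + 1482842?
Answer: 5073338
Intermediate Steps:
d = 2105755
U(M, O) = -1278 (U(M, O) = -3*(705 - 1*279) = -3*(705 - 279) = -3*426 = -1278)
(U(999, 1760) + 2968861) + d = (-1278 + 2968861) + 2105755 = 2967583 + 2105755 = 5073338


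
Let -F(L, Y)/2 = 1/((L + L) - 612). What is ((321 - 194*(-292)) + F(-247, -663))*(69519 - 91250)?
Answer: -684610338198/553 ≈ -1.2380e+9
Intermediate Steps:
F(L, Y) = -2/(-612 + 2*L) (F(L, Y) = -2/((L + L) - 612) = -2/(2*L - 612) = -2/(-612 + 2*L))
((321 - 194*(-292)) + F(-247, -663))*(69519 - 91250) = ((321 - 194*(-292)) - 1/(-306 - 247))*(69519 - 91250) = ((321 + 56648) - 1/(-553))*(-21731) = (56969 - 1*(-1/553))*(-21731) = (56969 + 1/553)*(-21731) = (31503858/553)*(-21731) = -684610338198/553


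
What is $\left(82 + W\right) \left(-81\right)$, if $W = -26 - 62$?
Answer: $486$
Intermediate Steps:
$W = -88$ ($W = -26 - 62 = -88$)
$\left(82 + W\right) \left(-81\right) = \left(82 - 88\right) \left(-81\right) = \left(-6\right) \left(-81\right) = 486$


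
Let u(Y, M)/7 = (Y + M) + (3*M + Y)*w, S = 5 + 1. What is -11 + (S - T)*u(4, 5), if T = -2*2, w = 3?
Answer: 4609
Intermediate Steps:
T = -4
S = 6
u(Y, M) = 28*Y + 70*M (u(Y, M) = 7*((Y + M) + (3*M + Y)*3) = 7*((M + Y) + (Y + 3*M)*3) = 7*((M + Y) + (3*Y + 9*M)) = 7*(4*Y + 10*M) = 28*Y + 70*M)
-11 + (S - T)*u(4, 5) = -11 + (6 - 1*(-4))*(28*4 + 70*5) = -11 + (6 + 4)*(112 + 350) = -11 + 10*462 = -11 + 4620 = 4609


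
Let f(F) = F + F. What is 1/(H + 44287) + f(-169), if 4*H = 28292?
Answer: -17359679/51360 ≈ -338.00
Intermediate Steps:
f(F) = 2*F
H = 7073 (H = (¼)*28292 = 7073)
1/(H + 44287) + f(-169) = 1/(7073 + 44287) + 2*(-169) = 1/51360 - 338 = -17359679/51360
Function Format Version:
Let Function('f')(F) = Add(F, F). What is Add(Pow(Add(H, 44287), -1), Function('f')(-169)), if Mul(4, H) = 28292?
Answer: Rational(-17359679, 51360) ≈ -338.00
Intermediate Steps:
Function('f')(F) = Mul(2, F)
H = 7073 (H = Mul(Rational(1, 4), 28292) = 7073)
Add(Pow(Add(H, 44287), -1), Function('f')(-169)) = Add(Pow(Add(7073, 44287), -1), Mul(2, -169)) = Add(Pow(51360, -1), -338) = Add(Rational(1, 51360), -338) = Rational(-17359679, 51360)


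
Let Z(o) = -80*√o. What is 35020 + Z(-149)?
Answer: 35020 - 80*I*√149 ≈ 35020.0 - 976.52*I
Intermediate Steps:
35020 + Z(-149) = 35020 - 80*I*√149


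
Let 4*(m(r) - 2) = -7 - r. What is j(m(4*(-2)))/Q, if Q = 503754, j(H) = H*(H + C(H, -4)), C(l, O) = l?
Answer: 27/1343344 ≈ 2.0099e-5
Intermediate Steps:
m(r) = 1/4 - r/4 (m(r) = 2 + (-7 - r)/4 = 2 + (-7/4 - r/4) = 1/4 - r/4)
j(H) = 2*H**2 (j(H) = H*(H + H) = H*(2*H) = 2*H**2)
j(m(4*(-2)))/Q = (2*(1/4 - (-2))**2)/503754 = (2*(1/4 - 1/4*(-8))**2)*(1/503754) = (2*(1/4 + 2)**2)*(1/503754) = (2*(9/4)**2)*(1/503754) = (2*(81/16))*(1/503754) = (81/8)*(1/503754) = 27/1343344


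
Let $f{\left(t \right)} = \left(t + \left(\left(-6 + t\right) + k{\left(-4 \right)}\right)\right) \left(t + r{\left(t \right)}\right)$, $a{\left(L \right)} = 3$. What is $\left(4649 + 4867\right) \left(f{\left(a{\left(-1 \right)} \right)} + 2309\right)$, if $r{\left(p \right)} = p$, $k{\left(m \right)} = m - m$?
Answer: $21972444$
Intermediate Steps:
$k{\left(m \right)} = 0$
$f{\left(t \right)} = 2 t \left(-6 + 2 t\right)$ ($f{\left(t \right)} = \left(t + \left(\left(-6 + t\right) + 0\right)\right) \left(t + t\right) = \left(t + \left(-6 + t\right)\right) 2 t = \left(-6 + 2 t\right) 2 t = 2 t \left(-6 + 2 t\right)$)
$\left(4649 + 4867\right) \left(f{\left(a{\left(-1 \right)} \right)} + 2309\right) = \left(4649 + 4867\right) \left(4 \cdot 3 \left(-3 + 3\right) + 2309\right) = 9516 \left(4 \cdot 3 \cdot 0 + 2309\right) = 9516 \left(0 + 2309\right) = 9516 \cdot 2309 = 21972444$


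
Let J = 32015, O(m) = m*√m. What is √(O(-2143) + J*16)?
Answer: √(512240 - 2143*I*√2143) ≈ 719.03 - 68.986*I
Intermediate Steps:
O(m) = m^(3/2)
√(O(-2143) + J*16) = √((-2143)^(3/2) + 32015*16) = √(-2143*I*√2143 + 512240) = √(512240 - 2143*I*√2143)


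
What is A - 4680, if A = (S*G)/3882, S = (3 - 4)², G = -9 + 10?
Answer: -18167759/3882 ≈ -4680.0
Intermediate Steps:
G = 1
S = 1 (S = (-1)² = 1)
A = 1/3882 (A = (1*1)/3882 = 1*(1/3882) = 1/3882 ≈ 0.00025760)
A - 4680 = 1/3882 - 4680 = -18167759/3882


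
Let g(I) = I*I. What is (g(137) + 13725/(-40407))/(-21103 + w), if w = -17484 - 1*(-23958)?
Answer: -252795086/197038001 ≈ -1.2830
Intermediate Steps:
g(I) = I²
w = 6474 (w = -17484 + 23958 = 6474)
(g(137) + 13725/(-40407))/(-21103 + w) = (137² + 13725/(-40407))/(-21103 + 6474) = (18769 + 13725*(-1/40407))/(-14629) = (18769 - 4575/13469)*(-1/14629) = (252795086/13469)*(-1/14629) = -252795086/197038001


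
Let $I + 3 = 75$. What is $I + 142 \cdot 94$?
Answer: $13420$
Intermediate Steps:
$I = 72$ ($I = -3 + 75 = 72$)
$I + 142 \cdot 94 = 72 + 142 \cdot 94 = 72 + 13348 = 13420$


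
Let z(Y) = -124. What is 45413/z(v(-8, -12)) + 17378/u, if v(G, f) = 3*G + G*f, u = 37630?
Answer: -853368159/2333060 ≈ -365.77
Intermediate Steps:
45413/z(v(-8, -12)) + 17378/u = 45413/(-124) + 17378/37630 = 45413*(-1/124) + 17378*(1/37630) = -45413/124 + 8689/18815 = -853368159/2333060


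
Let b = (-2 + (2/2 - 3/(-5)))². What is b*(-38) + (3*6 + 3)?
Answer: 373/25 ≈ 14.920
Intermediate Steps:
b = 4/25 (b = (-2 + (2*(½) - 3*(-⅕)))² = (-2 + (1 + ⅗))² = (-2 + 8/5)² = (-⅖)² = 4/25 ≈ 0.16000)
b*(-38) + (3*6 + 3) = (4/25)*(-38) + (3*6 + 3) = -152/25 + (18 + 3) = -152/25 + 21 = 373/25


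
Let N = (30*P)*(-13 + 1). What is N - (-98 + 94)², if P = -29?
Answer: 10424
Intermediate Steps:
N = 10440 (N = (30*(-29))*(-13 + 1) = -870*(-12) = 10440)
N - (-98 + 94)² = 10440 - (-98 + 94)² = 10440 - 1*(-4)² = 10440 - 1*16 = 10440 - 16 = 10424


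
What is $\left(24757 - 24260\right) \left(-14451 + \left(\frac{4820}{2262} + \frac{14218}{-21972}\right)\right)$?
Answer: $- \frac{29743402009615}{4141722} \approx -7.1814 \cdot 10^{6}$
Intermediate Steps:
$\left(24757 - 24260\right) \left(-14451 + \left(\frac{4820}{2262} + \frac{14218}{-21972}\right)\right) = 497 \left(-14451 + \left(4820 \cdot \frac{1}{2262} + 14218 \left(- \frac{1}{21972}\right)\right)\right) = 497 \left(-14451 + \left(\frac{2410}{1131} - \frac{7109}{10986}\right)\right) = 497 \left(-14451 + \frac{6145327}{4141722}\right) = 497 \left(- \frac{59845879295}{4141722}\right) = - \frac{29743402009615}{4141722}$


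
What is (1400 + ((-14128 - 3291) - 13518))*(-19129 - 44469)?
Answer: 1878494126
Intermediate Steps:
(1400 + ((-14128 - 3291) - 13518))*(-19129 - 44469) = (1400 + (-17419 - 13518))*(-63598) = (1400 - 30937)*(-63598) = -29537*(-63598) = 1878494126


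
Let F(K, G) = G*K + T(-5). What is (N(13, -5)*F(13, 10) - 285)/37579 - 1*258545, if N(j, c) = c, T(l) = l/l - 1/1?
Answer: -9715863490/37579 ≈ -2.5855e+5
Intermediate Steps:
T(l) = 0 (T(l) = 1 - 1*1 = 1 - 1 = 0)
F(K, G) = G*K (F(K, G) = G*K + 0 = G*K)
(N(13, -5)*F(13, 10) - 285)/37579 - 1*258545 = (-50*13 - 285)/37579 - 1*258545 = (-5*130 - 285)*(1/37579) - 258545 = (-650 - 285)*(1/37579) - 258545 = -935*1/37579 - 258545 = -935/37579 - 258545 = -9715863490/37579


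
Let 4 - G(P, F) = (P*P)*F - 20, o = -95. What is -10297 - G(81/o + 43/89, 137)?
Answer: -736480550513/71487025 ≈ -10302.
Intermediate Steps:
G(P, F) = 24 - F*P² (G(P, F) = 4 - ((P*P)*F - 20) = 4 - (P²*F - 20) = 4 - (F*P² - 20) = 4 - (-20 + F*P²) = 4 + (20 - F*P²) = 24 - F*P²)
-10297 - G(81/o + 43/89, 137) = -10297 - (24 - 1*137*(81/(-95) + 43/89)²) = -10297 - (24 - 1*137*(81*(-1/95) + 43*(1/89))²) = -10297 - (24 - 1*137*(-81/95 + 43/89)²) = -10297 - (24 - 1*137*(-3124/8455)²) = -10297 - (24 - 1*137*9759376/71487025) = -10297 - (24 - 1337034512/71487025) = -10297 - 1*378654088/71487025 = -10297 - 378654088/71487025 = -736480550513/71487025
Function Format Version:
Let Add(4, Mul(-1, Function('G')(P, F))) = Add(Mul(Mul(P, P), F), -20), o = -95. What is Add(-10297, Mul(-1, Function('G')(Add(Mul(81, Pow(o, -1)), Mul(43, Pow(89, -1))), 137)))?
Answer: Rational(-736480550513, 71487025) ≈ -10302.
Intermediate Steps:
Function('G')(P, F) = Add(24, Mul(-1, F, Pow(P, 2))) (Function('G')(P, F) = Add(4, Mul(-1, Add(Mul(Mul(P, P), F), -20))) = Add(4, Mul(-1, Add(Mul(Pow(P, 2), F), -20))) = Add(4, Mul(-1, Add(Mul(F, Pow(P, 2)), -20))) = Add(4, Mul(-1, Add(-20, Mul(F, Pow(P, 2))))) = Add(4, Add(20, Mul(-1, F, Pow(P, 2)))) = Add(24, Mul(-1, F, Pow(P, 2))))
Add(-10297, Mul(-1, Function('G')(Add(Mul(81, Pow(o, -1)), Mul(43, Pow(89, -1))), 137))) = Add(-10297, Mul(-1, Add(24, Mul(-1, 137, Pow(Add(Mul(81, Pow(-95, -1)), Mul(43, Pow(89, -1))), 2))))) = Add(-10297, Mul(-1, Add(24, Mul(-1, 137, Pow(Add(Mul(81, Rational(-1, 95)), Mul(43, Rational(1, 89))), 2))))) = Add(-10297, Mul(-1, Add(24, Mul(-1, 137, Pow(Add(Rational(-81, 95), Rational(43, 89)), 2))))) = Add(-10297, Mul(-1, Add(24, Mul(-1, 137, Pow(Rational(-3124, 8455), 2))))) = Add(-10297, Mul(-1, Add(24, Mul(-1, 137, Rational(9759376, 71487025))))) = Add(-10297, Mul(-1, Add(24, Rational(-1337034512, 71487025)))) = Add(-10297, Mul(-1, Rational(378654088, 71487025))) = Add(-10297, Rational(-378654088, 71487025)) = Rational(-736480550513, 71487025)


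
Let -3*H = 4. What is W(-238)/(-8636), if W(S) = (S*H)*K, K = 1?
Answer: -14/381 ≈ -0.036745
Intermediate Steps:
H = -4/3 (H = -⅓*4 = -4/3 ≈ -1.3333)
W(S) = -4*S/3 (W(S) = (S*(-4/3))*1 = -4*S/3*1 = -4*S/3)
W(-238)/(-8636) = -4/3*(-238)/(-8636) = (952/3)*(-1/8636) = -14/381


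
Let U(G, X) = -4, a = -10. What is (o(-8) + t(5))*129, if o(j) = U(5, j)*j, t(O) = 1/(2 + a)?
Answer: 32895/8 ≈ 4111.9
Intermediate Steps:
t(O) = -⅛ (t(O) = 1/(2 - 10) = 1/(-8) = -⅛)
o(j) = -4*j
(o(-8) + t(5))*129 = (-4*(-8) - ⅛)*129 = (32 - ⅛)*129 = (255/8)*129 = 32895/8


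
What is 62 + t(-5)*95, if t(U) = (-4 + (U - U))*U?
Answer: 1962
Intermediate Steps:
t(U) = -4*U (t(U) = (-4 + 0)*U = -4*U)
62 + t(-5)*95 = 62 - 4*(-5)*95 = 62 + 20*95 = 62 + 1900 = 1962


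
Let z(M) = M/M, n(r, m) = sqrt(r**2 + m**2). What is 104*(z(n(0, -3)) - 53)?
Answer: -5408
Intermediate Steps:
n(r, m) = sqrt(m**2 + r**2)
z(M) = 1
104*(z(n(0, -3)) - 53) = 104*(1 - 53) = 104*(-52) = -5408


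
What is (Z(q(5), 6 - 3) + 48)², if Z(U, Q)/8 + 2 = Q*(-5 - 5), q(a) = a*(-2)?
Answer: 43264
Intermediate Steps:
q(a) = -2*a
Z(U, Q) = -16 - 80*Q (Z(U, Q) = -16 + 8*(Q*(-5 - 5)) = -16 + 8*(Q*(-10)) = -16 + 8*(-10*Q) = -16 - 80*Q)
(Z(q(5), 6 - 3) + 48)² = ((-16 - 80*(6 - 3)) + 48)² = ((-16 - 80*3) + 48)² = ((-16 - 240) + 48)² = (-256 + 48)² = (-208)² = 43264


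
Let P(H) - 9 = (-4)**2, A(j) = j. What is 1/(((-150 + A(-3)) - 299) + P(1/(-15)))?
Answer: -1/427 ≈ -0.0023419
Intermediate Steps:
P(H) = 25 (P(H) = 9 + (-4)**2 = 9 + 16 = 25)
1/(((-150 + A(-3)) - 299) + P(1/(-15))) = 1/(((-150 - 3) - 299) + 25) = 1/((-153 - 299) + 25) = 1/(-452 + 25) = 1/(-427) = -1/427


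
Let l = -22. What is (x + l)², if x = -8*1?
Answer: 900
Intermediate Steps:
x = -8
(x + l)² = (-8 - 22)² = (-30)² = 900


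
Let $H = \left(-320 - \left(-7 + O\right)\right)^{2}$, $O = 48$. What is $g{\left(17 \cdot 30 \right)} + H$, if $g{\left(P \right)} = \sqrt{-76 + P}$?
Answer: $130321 + \sqrt{434} \approx 1.3034 \cdot 10^{5}$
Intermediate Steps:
$H = 130321$ ($H = \left(-320 + \left(7 - 48\right)\right)^{2} = \left(-320 - 41\right)^{2} = \left(-361\right)^{2} = 130321$)
$g{\left(17 \cdot 30 \right)} + H = \sqrt{-76 + 17 \cdot 30} + 130321 = \sqrt{-76 + 510} + 130321 = \sqrt{434} + 130321 = 130321 + \sqrt{434}$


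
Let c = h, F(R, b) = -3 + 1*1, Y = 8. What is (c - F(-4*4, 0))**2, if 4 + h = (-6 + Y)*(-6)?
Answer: 196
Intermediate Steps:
h = -16 (h = -4 + (-6 + 8)*(-6) = -4 + 2*(-6) = -4 - 12 = -16)
F(R, b) = -2 (F(R, b) = -3 + 1 = -2)
c = -16
(c - F(-4*4, 0))**2 = (-16 - 1*(-2))**2 = (-16 + 2)**2 = (-14)**2 = 196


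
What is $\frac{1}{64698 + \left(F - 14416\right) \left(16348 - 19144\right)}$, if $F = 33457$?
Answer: $- \frac{1}{53173938} \approx -1.8806 \cdot 10^{-8}$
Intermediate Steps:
$\frac{1}{64698 + \left(F - 14416\right) \left(16348 - 19144\right)} = \frac{1}{64698 + \left(33457 - 14416\right) \left(16348 - 19144\right)} = \frac{1}{64698 + \left(33457 - 14416\right) \left(-2796\right)} = \frac{1}{64698 + 19041 \left(-2796\right)} = \frac{1}{64698 - 53238636} = \frac{1}{-53173938} = - \frac{1}{53173938}$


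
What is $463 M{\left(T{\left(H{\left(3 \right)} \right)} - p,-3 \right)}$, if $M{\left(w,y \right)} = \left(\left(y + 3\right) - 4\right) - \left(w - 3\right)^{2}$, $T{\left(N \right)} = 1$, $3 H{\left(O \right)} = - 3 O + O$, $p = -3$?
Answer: $-2315$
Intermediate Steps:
$H{\left(O \right)} = - \frac{2 O}{3}$ ($H{\left(O \right)} = \frac{- 3 O + O}{3} = \frac{\left(-2\right) O}{3} = - \frac{2 O}{3}$)
$M{\left(w,y \right)} = -1 + y - \left(-3 + w\right)^{2}$ ($M{\left(w,y \right)} = \left(\left(3 + y\right) - 4\right) - \left(-3 + w\right)^{2} = \left(-1 + y\right) - \left(-3 + w\right)^{2} = -1 + y - \left(-3 + w\right)^{2}$)
$463 M{\left(T{\left(H{\left(3 \right)} \right)} - p,-3 \right)} = 463 \left(-1 - 3 - \left(-3 + \left(1 - -3\right)\right)^{2}\right) = 463 \left(-1 - 3 - \left(-3 + \left(1 + 3\right)\right)^{2}\right) = 463 \left(-1 - 3 - \left(-3 + 4\right)^{2}\right) = 463 \left(-1 - 3 - 1^{2}\right) = 463 \left(-1 - 3 - 1\right) = 463 \left(-5\right) = -2315$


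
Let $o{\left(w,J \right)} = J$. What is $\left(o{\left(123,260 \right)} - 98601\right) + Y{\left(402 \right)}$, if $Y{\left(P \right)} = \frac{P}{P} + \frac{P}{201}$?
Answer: $-98338$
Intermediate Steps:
$Y{\left(P \right)} = 1 + \frac{P}{201}$ ($Y{\left(P \right)} = 1 + P \frac{1}{201} = 1 + \frac{P}{201}$)
$\left(o{\left(123,260 \right)} - 98601\right) + Y{\left(402 \right)} = \left(260 - 98601\right) + \left(1 + \frac{1}{201} \cdot 402\right) = -98341 + \left(1 + 2\right) = -98341 + 3 = -98338$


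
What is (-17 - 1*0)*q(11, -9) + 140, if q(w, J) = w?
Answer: -47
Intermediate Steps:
(-17 - 1*0)*q(11, -9) + 140 = (-17 - 1*0)*11 + 140 = (-17 + 0)*11 + 140 = -17*11 + 140 = -187 + 140 = -47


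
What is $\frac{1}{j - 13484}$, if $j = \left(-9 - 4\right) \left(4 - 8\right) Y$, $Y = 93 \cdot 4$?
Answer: $\frac{1}{5860} \approx 0.00017065$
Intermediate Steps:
$Y = 372$
$j = 19344$ ($j = \left(-9 - 4\right) \left(4 - 8\right) 372 = \left(-13\right) \left(-4\right) 372 = 52 \cdot 372 = 19344$)
$\frac{1}{j - 13484} = \frac{1}{19344 - 13484} = \frac{1}{5860}$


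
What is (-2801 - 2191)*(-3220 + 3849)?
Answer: -3139968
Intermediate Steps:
(-2801 - 2191)*(-3220 + 3849) = -4992*629 = -3139968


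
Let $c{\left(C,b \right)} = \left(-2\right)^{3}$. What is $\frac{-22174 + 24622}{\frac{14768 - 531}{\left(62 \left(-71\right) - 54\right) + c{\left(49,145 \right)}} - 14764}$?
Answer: $- \frac{10927872}{65920733} \approx -0.16577$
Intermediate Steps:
$c{\left(C,b \right)} = -8$
$\frac{-22174 + 24622}{\frac{14768 - 531}{\left(62 \left(-71\right) - 54\right) + c{\left(49,145 \right)}} - 14764} = \frac{-22174 + 24622}{\frac{14768 - 531}{\left(62 \left(-71\right) - 54\right) - 8} - 14764} = \frac{2448}{\frac{14237}{\left(-4402 - 54\right) - 8} - 14764} = \frac{2448}{\frac{14237}{-4456 - 8} - 14764} = \frac{2448}{\frac{14237}{-4464} - 14764} = \frac{2448}{14237 \left(- \frac{1}{4464}\right) - 14764} = \frac{2448}{- \frac{14237}{4464} - 14764} = \frac{2448}{- \frac{65920733}{4464}} = 2448 \left(- \frac{4464}{65920733}\right) = - \frac{10927872}{65920733}$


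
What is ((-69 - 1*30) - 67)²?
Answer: 27556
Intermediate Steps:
((-69 - 1*30) - 67)² = ((-69 - 30) - 67)² = (-99 - 67)² = (-166)² = 27556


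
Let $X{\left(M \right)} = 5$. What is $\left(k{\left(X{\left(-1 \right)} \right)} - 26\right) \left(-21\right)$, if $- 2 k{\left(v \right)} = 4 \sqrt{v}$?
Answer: $546 + 42 \sqrt{5} \approx 639.92$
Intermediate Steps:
$k{\left(v \right)} = - 2 \sqrt{v}$ ($k{\left(v \right)} = - \frac{4 \sqrt{v}}{2} = - 2 \sqrt{v}$)
$\left(k{\left(X{\left(-1 \right)} \right)} - 26\right) \left(-21\right) = \left(- 2 \sqrt{5} - 26\right) \left(-21\right) = \left(-26 - 2 \sqrt{5}\right) \left(-21\right) = 546 + 42 \sqrt{5}$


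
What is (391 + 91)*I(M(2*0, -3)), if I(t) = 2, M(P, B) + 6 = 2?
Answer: 964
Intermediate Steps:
M(P, B) = -4 (M(P, B) = -6 + 2 = -4)
(391 + 91)*I(M(2*0, -3)) = (391 + 91)*2 = 482*2 = 964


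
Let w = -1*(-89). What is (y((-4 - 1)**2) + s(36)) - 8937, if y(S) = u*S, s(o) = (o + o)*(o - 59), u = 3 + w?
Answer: -8293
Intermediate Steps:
w = 89
u = 92 (u = 3 + 89 = 92)
s(o) = 2*o*(-59 + o) (s(o) = (2*o)*(-59 + o) = 2*o*(-59 + o))
y(S) = 92*S
(y((-4 - 1)**2) + s(36)) - 8937 = (92*(-4 - 1)**2 + 2*36*(-59 + 36)) - 8937 = (92*(-5)**2 + 2*36*(-23)) - 8937 = (92*25 - 1656) - 8937 = (2300 - 1656) - 8937 = 644 - 8937 = -8293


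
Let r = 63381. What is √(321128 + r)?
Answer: √384509 ≈ 620.09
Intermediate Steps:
√(321128 + r) = √(321128 + 63381) = √384509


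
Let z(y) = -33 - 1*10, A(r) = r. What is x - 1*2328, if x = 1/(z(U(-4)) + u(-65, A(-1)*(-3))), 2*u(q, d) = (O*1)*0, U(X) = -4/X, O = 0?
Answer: -100105/43 ≈ -2328.0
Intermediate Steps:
u(q, d) = 0 (u(q, d) = ((0*1)*0)/2 = (0*0)/2 = (1/2)*0 = 0)
z(y) = -43 (z(y) = -33 - 10 = -43)
x = -1/43 (x = 1/(-43 + 0) = 1/(-43) = -1/43 ≈ -0.023256)
x - 1*2328 = -1/43 - 1*2328 = -1/43 - 2328 = -100105/43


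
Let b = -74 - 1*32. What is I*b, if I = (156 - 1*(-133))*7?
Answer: -214438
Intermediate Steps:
b = -106 (b = -74 - 32 = -106)
I = 2023 (I = (156 + 133)*7 = 289*7 = 2023)
I*b = 2023*(-106) = -214438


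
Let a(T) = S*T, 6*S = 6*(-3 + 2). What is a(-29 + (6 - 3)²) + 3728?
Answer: 3748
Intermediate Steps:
S = -1 (S = (6*(-3 + 2))/6 = (6*(-1))/6 = (⅙)*(-6) = -1)
a(T) = -T
a(-29 + (6 - 3)²) + 3728 = -(-29 + (6 - 3)²) + 3728 = -(-29 + 3²) + 3728 = -(-29 + 9) + 3728 = -1*(-20) + 3728 = 20 + 3728 = 3748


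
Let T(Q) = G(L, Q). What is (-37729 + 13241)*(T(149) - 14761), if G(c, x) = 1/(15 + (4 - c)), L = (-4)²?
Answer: 1084377616/3 ≈ 3.6146e+8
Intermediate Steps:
L = 16
G(c, x) = 1/(19 - c)
T(Q) = ⅓ (T(Q) = -1/(-19 + 16) = -1/(-3) = -1*(-⅓) = ⅓)
(-37729 + 13241)*(T(149) - 14761) = (-37729 + 13241)*(⅓ - 14761) = -24488*(-44282/3) = 1084377616/3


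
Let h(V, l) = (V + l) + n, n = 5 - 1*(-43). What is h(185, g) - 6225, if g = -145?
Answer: -6137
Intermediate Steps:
n = 48 (n = 5 + 43 = 48)
h(V, l) = 48 + V + l (h(V, l) = (V + l) + 48 = 48 + V + l)
h(185, g) - 6225 = (48 + 185 - 145) - 6225 = 88 - 6225 = -6137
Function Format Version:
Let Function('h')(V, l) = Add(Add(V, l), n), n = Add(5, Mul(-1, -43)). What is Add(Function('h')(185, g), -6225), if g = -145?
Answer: -6137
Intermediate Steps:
n = 48 (n = Add(5, 43) = 48)
Function('h')(V, l) = Add(48, V, l) (Function('h')(V, l) = Add(Add(V, l), 48) = Add(48, V, l))
Add(Function('h')(185, g), -6225) = Add(Add(48, 185, -145), -6225) = Add(88, -6225) = -6137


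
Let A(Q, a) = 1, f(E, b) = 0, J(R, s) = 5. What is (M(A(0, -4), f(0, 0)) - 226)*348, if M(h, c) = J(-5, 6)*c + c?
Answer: -78648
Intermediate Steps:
M(h, c) = 6*c (M(h, c) = 5*c + c = 6*c)
(M(A(0, -4), f(0, 0)) - 226)*348 = (6*0 - 226)*348 = (0 - 226)*348 = -226*348 = -78648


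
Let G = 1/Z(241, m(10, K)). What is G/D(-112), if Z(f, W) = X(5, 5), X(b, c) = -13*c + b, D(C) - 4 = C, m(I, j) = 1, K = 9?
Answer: 1/6480 ≈ 0.00015432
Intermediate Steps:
D(C) = 4 + C
X(b, c) = b - 13*c
Z(f, W) = -60 (Z(f, W) = 5 - 13*5 = 5 - 65 = -60)
G = -1/60 (G = 1/(-60) = -1/60 ≈ -0.016667)
G/D(-112) = -1/(60*(4 - 112)) = -1/60/(-108) = -1/60*(-1/108) = 1/6480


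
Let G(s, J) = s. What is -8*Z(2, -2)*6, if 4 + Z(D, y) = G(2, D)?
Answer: 96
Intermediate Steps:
Z(D, y) = -2 (Z(D, y) = -4 + 2 = -2)
-8*Z(2, -2)*6 = -8*(-2)*6 = 16*6 = 96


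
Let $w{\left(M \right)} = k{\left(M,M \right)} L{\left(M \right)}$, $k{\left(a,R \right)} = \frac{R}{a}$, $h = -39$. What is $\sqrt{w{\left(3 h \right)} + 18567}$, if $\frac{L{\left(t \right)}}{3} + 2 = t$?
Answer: $\sqrt{18210} \approx 134.94$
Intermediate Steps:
$L{\left(t \right)} = -6 + 3 t$
$w{\left(M \right)} = -6 + 3 M$ ($w{\left(M \right)} = \frac{M}{M} \left(-6 + 3 M\right) = 1 \left(-6 + 3 M\right) = -6 + 3 M$)
$\sqrt{w{\left(3 h \right)} + 18567} = \sqrt{\left(-6 + 3 \cdot 3 \left(-39\right)\right) + 18567} = \sqrt{\left(-6 + 3 \left(-117\right)\right) + 18567} = \sqrt{\left(-6 - 351\right) + 18567} = \sqrt{-357 + 18567} = \sqrt{18210}$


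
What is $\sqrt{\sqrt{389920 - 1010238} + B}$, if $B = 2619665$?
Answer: $\sqrt{2619665 + i \sqrt{620318}} \approx 1618.5 + 0.24 i$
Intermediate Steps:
$\sqrt{\sqrt{389920 - 1010238} + B} = \sqrt{\sqrt{389920 - 1010238} + 2619665} = \sqrt{\sqrt{-620318} + 2619665} = \sqrt{i \sqrt{620318} + 2619665} = \sqrt{2619665 + i \sqrt{620318}}$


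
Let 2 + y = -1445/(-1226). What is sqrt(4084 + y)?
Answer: sqrt(6137327802)/1226 ≈ 63.900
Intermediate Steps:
y = -1007/1226 (y = -2 - 1445/(-1226) = -2 - 1445*(-1/1226) = -2 + 1445/1226 = -1007/1226 ≈ -0.82137)
sqrt(4084 + y) = sqrt(4084 - 1007/1226) = sqrt(5005977/1226) = sqrt(6137327802)/1226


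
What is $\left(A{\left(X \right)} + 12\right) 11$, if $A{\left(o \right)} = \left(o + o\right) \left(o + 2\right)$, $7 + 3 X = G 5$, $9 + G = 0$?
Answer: $\frac{53812}{9} \approx 5979.1$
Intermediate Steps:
$G = -9$ ($G = -9 + 0 = -9$)
$X = - \frac{52}{3}$ ($X = - \frac{7}{3} + \frac{\left(-9\right) 5}{3} = - \frac{7}{3} + \frac{1}{3} \left(-45\right) = - \frac{7}{3} - 15 = - \frac{52}{3} \approx -17.333$)
$A{\left(o \right)} = 2 o \left(2 + o\right)$
$\left(A{\left(X \right)} + 12\right) 11 = \left(2 \left(- \frac{52}{3}\right) \left(2 - \frac{52}{3}\right) + 12\right) 11 = \left(2 \left(- \frac{52}{3}\right) \left(- \frac{46}{3}\right) + 12\right) 11 = \left(\frac{4784}{9} + 12\right) 11 = \frac{4892}{9} \cdot 11 = \frac{53812}{9}$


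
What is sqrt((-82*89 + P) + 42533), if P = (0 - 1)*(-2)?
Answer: sqrt(35237) ≈ 187.72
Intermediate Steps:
P = 2 (P = -1*(-2) = 2)
sqrt((-82*89 + P) + 42533) = sqrt((-82*89 + 2) + 42533) = sqrt((-7298 + 2) + 42533) = sqrt(-7296 + 42533) = sqrt(35237)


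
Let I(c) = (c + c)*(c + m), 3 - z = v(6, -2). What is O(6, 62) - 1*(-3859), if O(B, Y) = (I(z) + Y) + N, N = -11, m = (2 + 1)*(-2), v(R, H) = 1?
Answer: 3894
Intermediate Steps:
m = -6 (m = 3*(-2) = -6)
z = 2 (z = 3 - 1*1 = 3 - 1 = 2)
I(c) = 2*c*(-6 + c) (I(c) = (c + c)*(c - 6) = (2*c)*(-6 + c) = 2*c*(-6 + c))
O(B, Y) = -27 + Y (O(B, Y) = (2*2*(-6 + 2) + Y) - 11 = (2*2*(-4) + Y) - 11 = (-16 + Y) - 11 = -27 + Y)
O(6, 62) - 1*(-3859) = (-27 + 62) - 1*(-3859) = 35 + 3859 = 3894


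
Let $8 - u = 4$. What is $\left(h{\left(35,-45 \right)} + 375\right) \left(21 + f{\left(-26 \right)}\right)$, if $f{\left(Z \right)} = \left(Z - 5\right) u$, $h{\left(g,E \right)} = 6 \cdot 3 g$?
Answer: $-103515$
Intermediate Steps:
$u = 4$ ($u = 8 - 4 = 4$)
$h{\left(g,E \right)} = 18 g$
$f{\left(Z \right)} = -20 + 4 Z$ ($f{\left(Z \right)} = \left(Z - 5\right) 4 = \left(-5 + Z\right) 4 = -20 + 4 Z$)
$\left(h{\left(35,-45 \right)} + 375\right) \left(21 + f{\left(-26 \right)}\right) = \left(18 \cdot 35 + 375\right) \left(21 + \left(-20 + 4 \left(-26\right)\right)\right) = \left(630 + 375\right) \left(21 - 124\right) = 1005 \left(21 - 124\right) = 1005 \left(-103\right) = -103515$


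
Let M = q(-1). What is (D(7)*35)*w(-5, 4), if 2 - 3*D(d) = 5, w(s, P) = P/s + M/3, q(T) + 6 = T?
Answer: 329/3 ≈ 109.67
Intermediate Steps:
q(T) = -6 + T
M = -7 (M = -6 - 1 = -7)
w(s, P) = -7/3 + P/s (w(s, P) = P/s - 7/3 = -7/3 + P/s)
D(d) = -1 (D(d) = 2/3 - 1/3*5 = 2/3 - 5/3 = -1)
(D(7)*35)*w(-5, 4) = (-1*35)*(-7/3 + 4/(-5)) = -35*(-7/3 + 4*(-1/5)) = -35*(-7/3 - 4/5) = -35*(-47/15) = 329/3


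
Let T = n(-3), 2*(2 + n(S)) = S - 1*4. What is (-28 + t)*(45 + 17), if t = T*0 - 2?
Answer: -1860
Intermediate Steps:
n(S) = -4 + S/2 (n(S) = -2 + (S - 1*4)/2 = -2 + (S - 4)/2 = -2 + (-4 + S)/2 = -2 + (-2 + S/2) = -4 + S/2)
T = -11/2 (T = -4 + (½)*(-3) = -4 - 3/2 = -11/2 ≈ -5.5000)
t = -2 (t = -11/2*0 - 2 = 0 - 2 = -2)
(-28 + t)*(45 + 17) = (-28 - 2)*(45 + 17) = -30*62 = -1860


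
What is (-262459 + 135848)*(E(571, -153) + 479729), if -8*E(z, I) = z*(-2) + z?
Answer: -485984042233/8 ≈ -6.0748e+10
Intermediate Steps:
E(z, I) = z/8 (E(z, I) = -(z*(-2) + z)/8 = -(-2*z + z)/8 = -(-1)*z/8 = z/8)
(-262459 + 135848)*(E(571, -153) + 479729) = (-262459 + 135848)*((⅛)*571 + 479729) = -126611*(571/8 + 479729) = -126611*3838403/8 = -485984042233/8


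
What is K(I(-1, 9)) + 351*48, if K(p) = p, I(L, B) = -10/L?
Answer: 16858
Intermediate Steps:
K(I(-1, 9)) + 351*48 = -10/(-1) + 351*48 = -10*(-1) + 16848 = 10 + 16848 = 16858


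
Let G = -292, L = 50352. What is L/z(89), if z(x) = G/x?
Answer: -1120332/73 ≈ -15347.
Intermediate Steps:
z(x) = -292/x
L/z(89) = 50352/((-292/89)) = 50352/((-292*1/89)) = 50352/(-292/89) = 50352*(-89/292) = -1120332/73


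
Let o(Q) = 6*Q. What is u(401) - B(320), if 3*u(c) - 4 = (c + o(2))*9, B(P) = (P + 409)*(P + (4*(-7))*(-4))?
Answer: -941063/3 ≈ -3.1369e+5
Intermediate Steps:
B(P) = (112 + P)*(409 + P) (B(P) = (409 + P)*(P - 28*(-4)) = (409 + P)*(P + 112) = (409 + P)*(112 + P) = (112 + P)*(409 + P))
u(c) = 112/3 + 3*c (u(c) = 4/3 + ((c + 6*2)*9)/3 = 4/3 + ((c + 12)*9)/3 = 4/3 + ((12 + c)*9)/3 = 4/3 + (108 + 9*c)/3 = 4/3 + (36 + 3*c) = 112/3 + 3*c)
u(401) - B(320) = (112/3 + 3*401) - (45808 + 320² + 521*320) = (112/3 + 1203) - (45808 + 102400 + 166720) = 3721/3 - 1*314928 = 3721/3 - 314928 = -941063/3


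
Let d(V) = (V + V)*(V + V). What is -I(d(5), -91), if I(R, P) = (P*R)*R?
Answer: 910000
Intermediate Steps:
d(V) = 4*V**2 (d(V) = (2*V)*(2*V) = 4*V**2)
I(R, P) = P*R**2
-I(d(5), -91) = -(-91)*(4*5**2)**2 = -(-91)*(4*25)**2 = -(-91)*100**2 = -(-91)*10000 = -1*(-910000) = 910000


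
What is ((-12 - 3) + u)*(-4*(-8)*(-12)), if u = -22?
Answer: 14208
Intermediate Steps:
((-12 - 3) + u)*(-4*(-8)*(-12)) = ((-12 - 3) - 22)*(-4*(-8)*(-12)) = (-15 - 22)*(32*(-12)) = -37*(-384) = 14208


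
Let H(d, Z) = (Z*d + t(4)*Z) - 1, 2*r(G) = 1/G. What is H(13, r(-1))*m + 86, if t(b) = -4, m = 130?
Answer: -629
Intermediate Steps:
r(G) = 1/(2*G) (r(G) = (1/G)/2 = 1/(2*G))
H(d, Z) = -1 - 4*Z + Z*d (H(d, Z) = (Z*d - 4*Z) - 1 = (-4*Z + Z*d) - 1 = -1 - 4*Z + Z*d)
H(13, r(-1))*m + 86 = (-1 - 2/(-1) + ((1/2)/(-1))*13)*130 + 86 = (-1 - 2*(-1) + ((1/2)*(-1))*13)*130 + 86 = (-1 - 4*(-1/2) - 1/2*13)*130 + 86 = (-1 + 2 - 13/2)*130 + 86 = -11/2*130 + 86 = -715 + 86 = -629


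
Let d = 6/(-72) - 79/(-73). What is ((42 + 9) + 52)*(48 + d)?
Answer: 4421069/876 ≈ 5046.9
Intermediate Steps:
d = 875/876 (d = 6*(-1/72) - 79*(-1/73) = -1/12 + 79/73 = 875/876 ≈ 0.99886)
((42 + 9) + 52)*(48 + d) = ((42 + 9) + 52)*(48 + 875/876) = (51 + 52)*(42923/876) = 103*(42923/876) = 4421069/876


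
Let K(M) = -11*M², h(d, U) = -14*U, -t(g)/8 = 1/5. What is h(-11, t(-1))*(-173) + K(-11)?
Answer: -26031/5 ≈ -5206.2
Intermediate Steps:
t(g) = -8/5
h(-11, t(-1))*(-173) + K(-11) = -14*(-8/5)*(-173) - 11*(-11)² = (112/5)*(-173) - 11*121 = -19376/5 - 1331 = -26031/5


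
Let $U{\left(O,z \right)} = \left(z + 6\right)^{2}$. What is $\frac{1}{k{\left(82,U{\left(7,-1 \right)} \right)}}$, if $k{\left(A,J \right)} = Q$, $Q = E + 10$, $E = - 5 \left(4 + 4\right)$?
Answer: $- \frac{1}{30} \approx -0.033333$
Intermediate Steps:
$E = -40$ ($E = \left(-5\right) 8 = -40$)
$Q = -30$ ($Q = -40 + 10 = -30$)
$U{\left(O,z \right)} = \left(6 + z\right)^{2}$
$k{\left(A,J \right)} = -30$
$\frac{1}{k{\left(82,U{\left(7,-1 \right)} \right)}} = \frac{1}{-30} = - \frac{1}{30}$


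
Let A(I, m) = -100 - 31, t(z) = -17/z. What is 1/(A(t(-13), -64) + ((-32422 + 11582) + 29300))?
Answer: 1/8329 ≈ 0.00012006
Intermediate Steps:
A(I, m) = -131
1/(A(t(-13), -64) + ((-32422 + 11582) + 29300)) = 1/(-131 + ((-32422 + 11582) + 29300)) = 1/(-131 + (-20840 + 29300)) = 1/(-131 + 8460) = 1/8329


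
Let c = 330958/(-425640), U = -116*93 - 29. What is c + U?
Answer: -2302239419/212820 ≈ -10818.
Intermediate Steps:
U = -10817 (U = -10788 - 29 = -10817)
c = -165479/212820 (c = 330958*(-1/425640) = -165479/212820 ≈ -0.77755)
c + U = -165479/212820 - 10817 = -2302239419/212820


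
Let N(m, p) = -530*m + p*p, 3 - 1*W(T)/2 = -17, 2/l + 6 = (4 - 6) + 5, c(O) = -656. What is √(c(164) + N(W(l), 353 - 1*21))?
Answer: 4*√5523 ≈ 297.27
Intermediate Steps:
l = -⅔ (l = 2/(-6 + ((4 - 6) + 5)) = 2/(-6 + (-2 + 5)) = 2/(-6 + 3) = 2/(-3) = 2*(-⅓) = -⅔ ≈ -0.66667)
W(T) = 40 (W(T) = 6 - 2*(-17) = 6 + 34 = 40)
N(m, p) = p² - 530*m (N(m, p) = -530*m + p² = p² - 530*m)
√(c(164) + N(W(l), 353 - 1*21)) = √(-656 + ((353 - 1*21)² - 530*40)) = √(-656 + ((353 - 21)² - 21200)) = √(-656 + (332² - 21200)) = √(-656 + (110224 - 21200)) = √(-656 + 89024) = √88368 = 4*√5523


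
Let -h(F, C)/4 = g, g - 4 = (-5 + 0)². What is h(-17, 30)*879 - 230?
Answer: -102194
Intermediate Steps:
g = 29 (g = 4 + (-5 + 0)² = 4 + (-5)² = 4 + 25 = 29)
h(F, C) = -116 (h(F, C) = -4*29 = -116)
h(-17, 30)*879 - 230 = -116*879 - 230 = -101964 - 230 = -102194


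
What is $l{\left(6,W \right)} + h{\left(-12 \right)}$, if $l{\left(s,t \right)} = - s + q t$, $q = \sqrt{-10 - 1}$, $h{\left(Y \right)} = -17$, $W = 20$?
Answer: $-23 + 20 i \sqrt{11} \approx -23.0 + 66.333 i$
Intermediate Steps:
$q = i \sqrt{11}$ ($q = \sqrt{-11} = i \sqrt{11} \approx 3.3166 i$)
$l{\left(s,t \right)} = - s + i t \sqrt{11}$ ($l{\left(s,t \right)} = - s + i \sqrt{11} t = - s + i t \sqrt{11}$)
$l{\left(6,W \right)} + h{\left(-12 \right)} = \left(\left(-1\right) 6 + i 20 \sqrt{11}\right) - 17 = \left(-6 + 20 i \sqrt{11}\right) - 17 = -23 + 20 i \sqrt{11}$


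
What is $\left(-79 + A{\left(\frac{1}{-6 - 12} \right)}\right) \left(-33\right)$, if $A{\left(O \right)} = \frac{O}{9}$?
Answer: $\frac{140789}{54} \approx 2607.2$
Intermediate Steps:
$A{\left(O \right)} = \frac{O}{9}$ ($A{\left(O \right)} = O \frac{1}{9} = \frac{O}{9}$)
$\left(-79 + A{\left(\frac{1}{-6 - 12} \right)}\right) \left(-33\right) = \left(-79 + \frac{1}{9 \left(-6 - 12\right)}\right) \left(-33\right) = \left(-79 + \frac{1}{9 \left(-18\right)}\right) \left(-33\right) = \left(-79 + \frac{1}{9} \left(- \frac{1}{18}\right)\right) \left(-33\right) = \left(-79 - \frac{1}{162}\right) \left(-33\right) = \left(- \frac{12799}{162}\right) \left(-33\right) = \frac{140789}{54}$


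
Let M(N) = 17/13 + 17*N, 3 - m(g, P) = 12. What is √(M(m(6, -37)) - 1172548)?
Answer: 2*I*√49546562/13 ≈ 1082.9*I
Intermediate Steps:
m(g, P) = -9 (m(g, P) = 3 - 1*12 = 3 - 12 = -9)
M(N) = 17/13 + 17*N (M(N) = 17*(1/13) + 17*N = 17/13 + 17*N)
√(M(m(6, -37)) - 1172548) = √((17/13 + 17*(-9)) - 1172548) = √((17/13 - 153) - 1172548) = √(-1972/13 - 1172548) = √(-15245096/13) = 2*I*√49546562/13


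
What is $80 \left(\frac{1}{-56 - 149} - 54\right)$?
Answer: $- \frac{177136}{41} \approx -4320.4$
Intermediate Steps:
$80 \left(\frac{1}{-56 - 149} - 54\right) = 80 \left(\frac{1}{-205} - 54\right) = 80 \left(- \frac{1}{205} - 54\right) = 80 \left(- \frac{11071}{205}\right) = - \frac{177136}{41}$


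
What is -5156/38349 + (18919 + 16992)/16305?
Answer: 431027453/208426815 ≈ 2.0680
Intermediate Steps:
-5156/38349 + (18919 + 16992)/16305 = -5156*1/38349 + 35911*(1/16305) = -5156/38349 + 35911/16305 = 431027453/208426815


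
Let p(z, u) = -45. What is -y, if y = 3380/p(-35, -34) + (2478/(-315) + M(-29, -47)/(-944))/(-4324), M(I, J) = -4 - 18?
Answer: 6898170047/91841760 ≈ 75.109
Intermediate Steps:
M(I, J) = -22
y = -6898170047/91841760 (y = 3380/(-45) + (2478/(-315) - 22/(-944))/(-4324) = 3380*(-1/45) + (2478*(-1/315) - 22*(-1/944))*(-1/4324) = -676/9 + (-118/15 + 11/472)*(-1/4324) = -676/9 - 55531/7080*(-1/4324) = -676/9 + 55531/30613920 = -6898170047/91841760 ≈ -75.109)
-y = -1*(-6898170047/91841760) = 6898170047/91841760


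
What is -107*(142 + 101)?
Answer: -26001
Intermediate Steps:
-107*(142 + 101) = -107*243 = -26001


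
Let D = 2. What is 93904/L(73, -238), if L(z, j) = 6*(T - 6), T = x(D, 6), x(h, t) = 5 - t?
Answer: -46952/21 ≈ -2235.8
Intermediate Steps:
T = -1 (T = 5 - 1*6 = 5 - 6 = -1)
L(z, j) = -42 (L(z, j) = 6*(-1 - 6) = 6*(-7) = -42)
93904/L(73, -238) = 93904/(-42) = 93904*(-1/42) = -46952/21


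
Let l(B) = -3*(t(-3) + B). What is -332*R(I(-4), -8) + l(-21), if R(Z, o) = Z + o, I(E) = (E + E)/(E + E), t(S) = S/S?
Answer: 2384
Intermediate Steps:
t(S) = 1
I(E) = 1 (I(E) = (2*E)/((2*E)) = (2*E)*(1/(2*E)) = 1)
l(B) = -3 - 3*B (l(B) = -3*(1 + B) = -3 - 3*B)
-332*R(I(-4), -8) + l(-21) = -332*(1 - 8) + (-3 - 3*(-21)) = -332*(-7) + (-3 + 63) = 2324 + 60 = 2384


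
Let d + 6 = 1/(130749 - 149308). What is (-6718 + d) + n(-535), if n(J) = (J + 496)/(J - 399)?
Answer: -116553805877/17334106 ≈ -6724.0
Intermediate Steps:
n(J) = (496 + J)/(-399 + J)
d = -111355/18559 (d = -6 + 1/(130749 - 149308) = -6 + 1/(-18559) = -6 - 1/18559 = -111355/18559 ≈ -6.0001)
(-6718 + d) + n(-535) = (-6718 - 111355/18559) + (496 - 535)/(-399 - 535) = -124790717/18559 - 39/(-934) = -124790717/18559 - 1/934*(-39) = -124790717/18559 + 39/934 = -116553805877/17334106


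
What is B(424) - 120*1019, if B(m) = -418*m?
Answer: -299512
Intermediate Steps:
B(424) - 120*1019 = -418*424 - 120*1019 = -177232 - 1*122280 = -177232 - 122280 = -299512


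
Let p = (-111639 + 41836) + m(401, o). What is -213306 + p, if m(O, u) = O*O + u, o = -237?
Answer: -122545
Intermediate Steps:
m(O, u) = u + O² (m(O, u) = O² + u = u + O²)
p = 90761 (p = (-111639 + 41836) + (-237 + 401²) = -69803 + (-237 + 160801) = -69803 + 160564 = 90761)
-213306 + p = -213306 + 90761 = -122545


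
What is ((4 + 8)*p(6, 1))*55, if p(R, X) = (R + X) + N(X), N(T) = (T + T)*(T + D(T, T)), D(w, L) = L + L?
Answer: 8580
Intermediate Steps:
D(w, L) = 2*L
N(T) = 6*T² (N(T) = (T + T)*(T + 2*T) = (2*T)*(3*T) = 6*T²)
p(R, X) = R + X + 6*X² (p(R, X) = (R + X) + 6*X² = R + X + 6*X²)
((4 + 8)*p(6, 1))*55 = ((4 + 8)*(6 + 1 + 6*1²))*55 = (12*(6 + 1 + 6*1))*55 = (12*(6 + 1 + 6))*55 = (12*13)*55 = 156*55 = 8580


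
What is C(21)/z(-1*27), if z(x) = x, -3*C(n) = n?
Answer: 7/27 ≈ 0.25926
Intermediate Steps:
C(n) = -n/3
C(21)/z(-1*27) = (-⅓*21)/((-1*27)) = -7/(-27) = -7*(-1/27) = 7/27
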